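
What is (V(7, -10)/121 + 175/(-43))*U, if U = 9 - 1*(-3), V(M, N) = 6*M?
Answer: -232428/5203 ≈ -44.672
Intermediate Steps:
U = 12 (U = 9 + 3 = 12)
(V(7, -10)/121 + 175/(-43))*U = ((6*7)/121 + 175/(-43))*12 = (42*(1/121) + 175*(-1/43))*12 = (42/121 - 175/43)*12 = -19369/5203*12 = -232428/5203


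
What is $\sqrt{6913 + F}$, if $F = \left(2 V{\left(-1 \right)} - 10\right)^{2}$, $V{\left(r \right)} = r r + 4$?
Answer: $\sqrt{6913} \approx 83.144$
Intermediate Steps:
$V{\left(r \right)} = 4 + r^{2}$ ($V{\left(r \right)} = r^{2} + 4 = 4 + r^{2}$)
$F = 0$ ($F = \left(2 \left(4 + \left(-1\right)^{2}\right) - 10\right)^{2} = \left(2 \left(4 + 1\right) - 10\right)^{2} = \left(2 \cdot 5 - 10\right)^{2} = \left(10 - 10\right)^{2} = 0^{2} = 0$)
$\sqrt{6913 + F} = \sqrt{6913 + 0} = \sqrt{6913}$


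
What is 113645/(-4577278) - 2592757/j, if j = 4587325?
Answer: -12389096125071/20997461801350 ≈ -0.59003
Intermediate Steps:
113645/(-4577278) - 2592757/j = 113645/(-4577278) - 2592757/4587325 = 113645*(-1/4577278) - 2592757*1/4587325 = -113645/4577278 - 2592757/4587325 = -12389096125071/20997461801350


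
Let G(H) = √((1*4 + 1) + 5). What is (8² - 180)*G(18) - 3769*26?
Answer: -97994 - 116*√10 ≈ -98361.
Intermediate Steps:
G(H) = √10 (G(H) = √((4 + 1) + 5) = √(5 + 5) = √10)
(8² - 180)*G(18) - 3769*26 = (8² - 180)*√10 - 3769*26 = (64 - 180)*√10 - 1*97994 = -116*√10 - 97994 = -97994 - 116*√10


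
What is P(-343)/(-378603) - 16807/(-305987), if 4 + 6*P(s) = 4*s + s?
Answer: 4300563931/77231730774 ≈ 0.055684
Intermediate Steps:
P(s) = -⅔ + 5*s/6 (P(s) = -⅔ + (4*s + s)/6 = -⅔ + (5*s)/6 = -⅔ + 5*s/6)
P(-343)/(-378603) - 16807/(-305987) = (-⅔ + (⅚)*(-343))/(-378603) - 16807/(-305987) = (-⅔ - 1715/6)*(-1/378603) - 16807*(-1/305987) = -573/2*(-1/378603) + 16807/305987 = 191/252402 + 16807/305987 = 4300563931/77231730774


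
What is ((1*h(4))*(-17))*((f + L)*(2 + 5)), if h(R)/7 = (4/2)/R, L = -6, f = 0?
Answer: 2499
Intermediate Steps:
h(R) = 14/R (h(R) = 7*((4/2)/R) = 7*((4*(1/2))/R) = 7*(2/R) = 14/R)
((1*h(4))*(-17))*((f + L)*(2 + 5)) = ((1*(14/4))*(-17))*((0 - 6)*(2 + 5)) = ((1*(14*(1/4)))*(-17))*(-6*7) = ((1*(7/2))*(-17))*(-42) = ((7/2)*(-17))*(-42) = -119/2*(-42) = 2499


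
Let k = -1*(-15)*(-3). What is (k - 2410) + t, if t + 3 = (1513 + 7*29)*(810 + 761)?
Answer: 2693378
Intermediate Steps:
t = 2695833 (t = -3 + (1513 + 7*29)*(810 + 761) = -3 + (1513 + 203)*1571 = -3 + 1716*1571 = -3 + 2695836 = 2695833)
k = -45 (k = 15*(-3) = -45)
(k - 2410) + t = (-45 - 2410) + 2695833 = -2455 + 2695833 = 2693378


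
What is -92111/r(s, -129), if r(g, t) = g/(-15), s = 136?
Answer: 1381665/136 ≈ 10159.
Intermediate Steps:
r(g, t) = -g/15 (r(g, t) = g*(-1/15) = -g/15)
-92111/r(s, -129) = -92111/((-1/15*136)) = -92111/(-136/15) = -92111*(-15/136) = 1381665/136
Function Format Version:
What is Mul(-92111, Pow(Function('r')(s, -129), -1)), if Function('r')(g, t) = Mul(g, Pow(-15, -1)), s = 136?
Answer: Rational(1381665, 136) ≈ 10159.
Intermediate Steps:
Function('r')(g, t) = Mul(Rational(-1, 15), g) (Function('r')(g, t) = Mul(g, Rational(-1, 15)) = Mul(Rational(-1, 15), g))
Mul(-92111, Pow(Function('r')(s, -129), -1)) = Mul(-92111, Pow(Mul(Rational(-1, 15), 136), -1)) = Mul(-92111, Pow(Rational(-136, 15), -1)) = Mul(-92111, Rational(-15, 136)) = Rational(1381665, 136)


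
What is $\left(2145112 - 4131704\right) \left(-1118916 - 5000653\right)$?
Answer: $12157086818848$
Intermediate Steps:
$\left(2145112 - 4131704\right) \left(-1118916 - 5000653\right) = \left(-1986592\right) \left(-6119569\right) = 12157086818848$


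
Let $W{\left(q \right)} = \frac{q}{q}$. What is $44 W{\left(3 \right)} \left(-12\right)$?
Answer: $-528$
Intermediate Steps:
$W{\left(q \right)} = 1$
$44 W{\left(3 \right)} \left(-12\right) = 44 \cdot 1 \left(-12\right) = 44 \left(-12\right) = -528$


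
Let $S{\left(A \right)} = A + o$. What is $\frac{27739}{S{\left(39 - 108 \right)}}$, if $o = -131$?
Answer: $- \frac{27739}{200} \approx -138.7$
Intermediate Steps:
$S{\left(A \right)} = -131 + A$ ($S{\left(A \right)} = A - 131 = -131 + A$)
$\frac{27739}{S{\left(39 - 108 \right)}} = \frac{27739}{-131 + \left(39 - 108\right)} = \frac{27739}{-131 - 69} = \frac{27739}{-200} = 27739 \left(- \frac{1}{200}\right) = - \frac{27739}{200}$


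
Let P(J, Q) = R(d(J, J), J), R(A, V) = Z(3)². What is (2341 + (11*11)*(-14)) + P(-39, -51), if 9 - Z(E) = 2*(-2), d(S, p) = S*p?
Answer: 816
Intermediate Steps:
Z(E) = 13 (Z(E) = 9 - 2*(-2) = 9 - 1*(-4) = 9 + 4 = 13)
R(A, V) = 169 (R(A, V) = 13² = 169)
P(J, Q) = 169
(2341 + (11*11)*(-14)) + P(-39, -51) = (2341 + (11*11)*(-14)) + 169 = (2341 + 121*(-14)) + 169 = (2341 - 1694) + 169 = 647 + 169 = 816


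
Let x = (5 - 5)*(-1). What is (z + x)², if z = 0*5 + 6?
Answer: 36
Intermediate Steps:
x = 0 (x = 0*(-1) = 0)
z = 6 (z = 0 + 6 = 6)
(z + x)² = (6 + 0)² = 6² = 36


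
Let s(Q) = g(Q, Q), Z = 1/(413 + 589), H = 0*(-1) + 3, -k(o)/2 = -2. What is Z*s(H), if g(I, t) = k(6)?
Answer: 2/501 ≈ 0.0039920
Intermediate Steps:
k(o) = 4 (k(o) = -2*(-2) = 4)
H = 3 (H = 0 + 3 = 3)
Z = 1/1002 ≈ 0.00099800
g(I, t) = 4
s(Q) = 4
Z*s(H) = (1/1002)*4 = 2/501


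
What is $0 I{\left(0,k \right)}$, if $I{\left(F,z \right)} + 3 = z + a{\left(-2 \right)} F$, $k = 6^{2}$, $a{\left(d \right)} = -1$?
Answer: $0$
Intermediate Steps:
$k = 36$
$I{\left(F,z \right)} = -3 + z - F$ ($I{\left(F,z \right)} = -3 - \left(F - z\right) = -3 + z - F$)
$0 I{\left(0,k \right)} = 0 \left(-3 + 36 - 0\right) = 0 \left(-3 + 36 + 0\right) = 0 \cdot 33 = 0$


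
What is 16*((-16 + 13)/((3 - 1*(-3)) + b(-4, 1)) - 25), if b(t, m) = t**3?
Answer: -11576/29 ≈ -399.17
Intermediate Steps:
16*((-16 + 13)/((3 - 1*(-3)) + b(-4, 1)) - 25) = 16*((-16 + 13)/((3 - 1*(-3)) + (-4)**3) - 25) = 16*(-3/((3 + 3) - 64) - 25) = 16*(-3/(6 - 64) - 25) = 16*(-3/(-58) - 25) = 16*(-3*(-1/58) - 25) = 16*(3/58 - 25) = 16*(-1447/58) = -11576/29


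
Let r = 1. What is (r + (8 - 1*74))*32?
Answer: -2080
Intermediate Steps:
(r + (8 - 1*74))*32 = (1 + (8 - 1*74))*32 = (1 + (8 - 74))*32 = (1 - 66)*32 = -65*32 = -2080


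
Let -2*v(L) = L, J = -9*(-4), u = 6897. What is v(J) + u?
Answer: 6879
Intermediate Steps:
J = 36
v(L) = -L/2
v(J) + u = -½*36 + 6897 = -18 + 6897 = 6879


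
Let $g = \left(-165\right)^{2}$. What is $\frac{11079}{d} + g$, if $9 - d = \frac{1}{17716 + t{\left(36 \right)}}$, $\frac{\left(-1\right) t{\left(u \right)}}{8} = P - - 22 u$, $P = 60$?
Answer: $\frac{2791506375}{98099} \approx 28456.0$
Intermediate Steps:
$t{\left(u \right)} = -480 - 176 u$ ($t{\left(u \right)} = - 8 \left(60 - - 22 u\right) = - 8 \left(60 + 22 u\right) = -480 - 176 u$)
$g = 27225$
$d = \frac{98099}{10900}$ ($d = 9 - \frac{1}{17716 - 6816} = 9 - \frac{1}{10900} = \frac{98099}{10900} \approx 8.9999$)
$\frac{11079}{d} + g = \frac{11079}{\frac{98099}{10900}} + 27225 = 11079 \cdot \frac{10900}{98099} + 27225 = \frac{120761100}{98099} + 27225 = \frac{2791506375}{98099}$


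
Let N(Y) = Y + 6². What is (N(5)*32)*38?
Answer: 49856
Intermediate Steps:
N(Y) = 36 + Y (N(Y) = Y + 36 = 36 + Y)
(N(5)*32)*38 = ((36 + 5)*32)*38 = (41*32)*38 = 1312*38 = 49856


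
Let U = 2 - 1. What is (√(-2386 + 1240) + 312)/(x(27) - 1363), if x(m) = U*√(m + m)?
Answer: -425256/1857715 - 936*√6/1857715 - 1363*I*√1146/1857715 - 18*I*√191/1857715 ≈ -0.23015 - 0.024971*I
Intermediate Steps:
U = 1
x(m) = √2*√m (x(m) = 1*√(m + m) = 1*√(2*m) = 1*(√2*√m) = √2*√m)
(√(-2386 + 1240) + 312)/(x(27) - 1363) = (√(-2386 + 1240) + 312)/(√2*√27 - 1363) = (√(-1146) + 312)/(√2*(3*√3) - 1363) = (I*√1146 + 312)/(3*√6 - 1363) = (312 + I*√1146)/(-1363 + 3*√6)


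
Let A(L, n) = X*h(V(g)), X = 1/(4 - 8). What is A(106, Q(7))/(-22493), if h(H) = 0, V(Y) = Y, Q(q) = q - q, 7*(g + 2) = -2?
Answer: 0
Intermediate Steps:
g = -16/7 (g = -2 + (1/7)*(-2) = -2 - 2/7 = -16/7 ≈ -2.2857)
Q(q) = 0
X = -1/4 (X = 1/(-4) = -1/4 ≈ -0.25000)
A(L, n) = 0 (A(L, n) = -1/4*0 = 0)
A(106, Q(7))/(-22493) = 0/(-22493) = 0*(-1/22493) = 0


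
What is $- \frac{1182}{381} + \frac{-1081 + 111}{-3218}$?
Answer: $- \frac{572351}{204343} \approx -2.8009$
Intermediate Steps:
$- \frac{1182}{381} + \frac{-1081 + 111}{-3218} = \left(-1182\right) \frac{1}{381} - - \frac{485}{1609} = - \frac{394}{127} + \frac{485}{1609} = - \frac{572351}{204343}$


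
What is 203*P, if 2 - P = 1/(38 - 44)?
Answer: 2639/6 ≈ 439.83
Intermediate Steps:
P = 13/6 (P = 2 - 1/(38 - 44) = 2 - 1/(-6) = 2 - 1*(-1/6) = 2 + 1/6 = 13/6 ≈ 2.1667)
203*P = 203*(13/6) = 2639/6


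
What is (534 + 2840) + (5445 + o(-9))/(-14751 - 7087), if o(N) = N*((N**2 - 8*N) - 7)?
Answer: 73677281/21838 ≈ 3373.8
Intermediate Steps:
o(N) = N*(-7 + N**2 - 8*N)
(534 + 2840) + (5445 + o(-9))/(-14751 - 7087) = (534 + 2840) + (5445 - 9*(-7 + (-9)**2 - 8*(-9)))/(-14751 - 7087) = 3374 + (5445 - 9*(-7 + 81 + 72))/(-21838) = 3374 + (5445 - 9*146)*(-1/21838) = 3374 + (5445 - 1314)*(-1/21838) = 3374 + 4131*(-1/21838) = 3374 - 4131/21838 = 73677281/21838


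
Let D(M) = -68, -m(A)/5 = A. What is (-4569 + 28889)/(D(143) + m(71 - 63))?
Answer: -6080/27 ≈ -225.19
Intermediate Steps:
m(A) = -5*A
(-4569 + 28889)/(D(143) + m(71 - 63)) = (-4569 + 28889)/(-68 - 5*(71 - 63)) = 24320/(-68 - 5*8) = 24320/(-68 - 40) = 24320/(-108) = 24320*(-1/108) = -6080/27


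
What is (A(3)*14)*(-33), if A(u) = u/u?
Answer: -462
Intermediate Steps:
A(u) = 1
(A(3)*14)*(-33) = (1*14)*(-33) = 14*(-33) = -462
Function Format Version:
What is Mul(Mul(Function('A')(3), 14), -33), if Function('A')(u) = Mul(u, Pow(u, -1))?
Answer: -462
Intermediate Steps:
Function('A')(u) = 1
Mul(Mul(Function('A')(3), 14), -33) = Mul(Mul(1, 14), -33) = Mul(14, -33) = -462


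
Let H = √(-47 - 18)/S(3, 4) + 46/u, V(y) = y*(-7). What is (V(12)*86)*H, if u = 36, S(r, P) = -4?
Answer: -27692/3 + 1806*I*√65 ≈ -9230.7 + 14560.0*I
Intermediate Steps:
V(y) = -7*y
H = 23/18 - I*√65/4 (H = √(-47 - 18)/(-4) + 46/36 = √(-65)*(-¼) + 46*(1/36) = (I*√65)*(-¼) + 23/18 = -I*√65/4 + 23/18 = 23/18 - I*√65/4 ≈ 1.2778 - 2.0156*I)
(V(12)*86)*H = (-7*12*86)*(23/18 - I*√65/4) = (-84*86)*(23/18 - I*√65/4) = -7224*(23/18 - I*√65/4) = -27692/3 + 1806*I*√65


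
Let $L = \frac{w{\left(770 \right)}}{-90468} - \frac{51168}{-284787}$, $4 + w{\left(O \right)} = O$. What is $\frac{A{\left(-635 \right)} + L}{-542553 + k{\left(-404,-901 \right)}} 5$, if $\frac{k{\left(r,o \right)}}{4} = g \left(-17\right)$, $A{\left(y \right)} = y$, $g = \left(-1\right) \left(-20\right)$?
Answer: $\frac{4543277536355}{778524140794806} \approx 0.0058358$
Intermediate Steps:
$g = 20$
$w{\left(O \right)} = -4 + O$
$k{\left(r,o \right)} = -1360$ ($k{\left(r,o \right)} = 4 \cdot 20 \left(-17\right) = 4 \left(-340\right) = -1360$)
$L = \frac{245051099}{1431339462}$ ($L = \frac{-4 + 770}{-90468} - \frac{51168}{-284787} = 766 \left(- \frac{1}{90468}\right) - - \frac{17056}{94929} = - \frac{383}{45234} + \frac{17056}{94929} = \frac{245051099}{1431339462} \approx 0.1712$)
$\frac{A{\left(-635 \right)} + L}{-542553 + k{\left(-404,-901 \right)}} 5 = \frac{-635 + \frac{245051099}{1431339462}}{-542553 - 1360} \cdot 5 = - \frac{908655507271}{1431339462 \left(-543913\right)} 5 = \left(- \frac{908655507271}{1431339462}\right) \left(- \frac{1}{543913}\right) 5 = \frac{908655507271}{778524140794806} \cdot 5 = \frac{4543277536355}{778524140794806}$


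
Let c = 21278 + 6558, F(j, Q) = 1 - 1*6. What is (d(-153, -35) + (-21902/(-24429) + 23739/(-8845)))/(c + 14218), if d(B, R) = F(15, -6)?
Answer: -733284683/4543398616635 ≈ -0.00016140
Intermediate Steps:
F(j, Q) = -5 (F(j, Q) = 1 - 6 = -5)
c = 27836
d(B, R) = -5
(d(-153, -35) + (-21902/(-24429) + 23739/(-8845)))/(c + 14218) = (-5 + (-21902/(-24429) + 23739/(-8845)))/(27836 + 14218) = (-5 + (-21902*(-1/24429) + 23739*(-1/8845)))/42054 = (-5 + (21902/24429 - 23739/8845))*(1/42054) = (-5 - 386196841/216074505)*(1/42054) = -1466569366/216074505*1/42054 = -733284683/4543398616635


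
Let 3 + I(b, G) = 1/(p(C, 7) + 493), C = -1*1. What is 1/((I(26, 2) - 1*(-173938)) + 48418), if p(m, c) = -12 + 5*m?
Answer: 476/105840029 ≈ 4.4974e-6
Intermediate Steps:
C = -1
I(b, G) = -1427/476 (I(b, G) = -3 + 1/((-12 + 5*(-1)) + 493) = -3 + 1/((-12 - 5) + 493) = -3 + 1/(-17 + 493) = -3 + 1/476 = -1427/476)
1/((I(26, 2) - 1*(-173938)) + 48418) = 1/((-1427/476 - 1*(-173938)) + 48418) = 1/((-1427/476 + 173938) + 48418) = 1/(82793061/476 + 48418) = 1/(105840029/476) = 476/105840029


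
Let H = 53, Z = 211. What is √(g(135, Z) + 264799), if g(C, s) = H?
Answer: 6*√7357 ≈ 514.64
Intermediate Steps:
g(C, s) = 53
√(g(135, Z) + 264799) = √(53 + 264799) = √264852 = 6*√7357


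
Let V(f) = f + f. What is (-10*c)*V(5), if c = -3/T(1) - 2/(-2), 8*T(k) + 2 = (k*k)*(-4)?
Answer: -500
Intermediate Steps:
V(f) = 2*f
T(k) = -1/4 - k**2/2 (T(k) = -1/4 + ((k*k)*(-4))/8 = -1/4 + (k**2*(-4))/8 = -1/4 + (-4*k**2)/8 = -1/4 - k**2/2)
c = 5 (c = -3/(-1/4 - 1/2*1**2) - 2/(-2) = -3/(-1/4 - 1/2*1) - 2*(-1/2) = -3/(-1/4 - 1/2) + 1 = -3/(-3/4) + 1 = -3*(-4/3) + 1 = 4 + 1 = 5)
(-10*c)*V(5) = (-10*5)*(2*5) = -50*10 = -500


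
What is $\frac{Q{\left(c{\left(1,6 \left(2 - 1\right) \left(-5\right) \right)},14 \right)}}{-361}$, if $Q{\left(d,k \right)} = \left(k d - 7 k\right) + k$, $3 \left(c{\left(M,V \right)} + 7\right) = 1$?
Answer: $\frac{28}{57} \approx 0.49123$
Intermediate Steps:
$c{\left(M,V \right)} = - \frac{20}{3}$ ($c{\left(M,V \right)} = -7 + \frac{1}{3} \cdot 1 = -7 + \frac{1}{3} = - \frac{20}{3}$)
$Q{\left(d,k \right)} = - 6 k + d k$ ($Q{\left(d,k \right)} = \left(d k - 7 k\right) + k = \left(- 7 k + d k\right) + k = - 6 k + d k$)
$\frac{Q{\left(c{\left(1,6 \left(2 - 1\right) \left(-5\right) \right)},14 \right)}}{-361} = \frac{14 \left(-6 - \frac{20}{3}\right)}{-361} = 14 \left(- \frac{38}{3}\right) \left(- \frac{1}{361}\right) = \left(- \frac{532}{3}\right) \left(- \frac{1}{361}\right) = \frac{28}{57}$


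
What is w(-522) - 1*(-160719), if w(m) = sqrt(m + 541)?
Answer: 160719 + sqrt(19) ≈ 1.6072e+5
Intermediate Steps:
w(m) = sqrt(541 + m)
w(-522) - 1*(-160719) = sqrt(541 - 522) - 1*(-160719) = sqrt(19) + 160719 = 160719 + sqrt(19)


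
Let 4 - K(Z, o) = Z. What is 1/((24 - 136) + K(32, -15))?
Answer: -1/140 ≈ -0.0071429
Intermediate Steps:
K(Z, o) = 4 - Z
1/((24 - 136) + K(32, -15)) = 1/((24 - 136) + (4 - 1*32)) = 1/(-112 + (4 - 32)) = 1/(-112 - 28) = 1/(-140) = -1/140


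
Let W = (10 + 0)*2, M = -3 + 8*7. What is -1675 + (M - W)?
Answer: -1642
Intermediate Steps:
M = 53 (M = -3 + 56 = 53)
W = 20 (W = 10*2 = 20)
-1675 + (M - W) = -1675 + (53 - 1*20) = -1675 + (53 - 20) = -1675 + 33 = -1642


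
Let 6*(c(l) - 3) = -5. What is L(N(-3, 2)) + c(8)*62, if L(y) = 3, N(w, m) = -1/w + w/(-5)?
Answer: 412/3 ≈ 137.33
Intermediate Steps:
N(w, m) = -1/w - w/5 (N(w, m) = -1/w + w*(-1/5) = -1/w - w/5)
c(l) = 13/6 (c(l) = 3 + (1/6)*(-5) = 3 - 5/6 = 13/6)
L(N(-3, 2)) + c(8)*62 = 3 + (13/6)*62 = 3 + 403/3 = 412/3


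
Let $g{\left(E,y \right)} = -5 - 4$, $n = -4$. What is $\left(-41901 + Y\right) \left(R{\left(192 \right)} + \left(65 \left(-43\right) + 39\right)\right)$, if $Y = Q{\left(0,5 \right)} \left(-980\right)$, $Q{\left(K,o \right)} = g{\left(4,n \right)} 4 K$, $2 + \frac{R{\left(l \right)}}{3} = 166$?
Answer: $94863864$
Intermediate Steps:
$g{\left(E,y \right)} = -9$
$R{\left(l \right)} = 492$ ($R{\left(l \right)} = -6 + 3 \cdot 166 = -6 + 498 = 492$)
$Q{\left(K,o \right)} = - 36 K$ ($Q{\left(K,o \right)} = - 9 \cdot 4 K = - 36 K$)
$Y = 0$ ($Y = \left(-36\right) 0 \left(-980\right) = 0 \left(-980\right) = 0$)
$\left(-41901 + Y\right) \left(R{\left(192 \right)} + \left(65 \left(-43\right) + 39\right)\right) = \left(-41901 + 0\right) \left(492 + \left(65 \left(-43\right) + 39\right)\right) = - 41901 \left(492 + \left(-2795 + 39\right)\right) = - 41901 \left(492 - 2756\right) = \left(-41901\right) \left(-2264\right) = 94863864$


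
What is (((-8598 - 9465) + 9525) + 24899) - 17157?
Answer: -796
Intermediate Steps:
(((-8598 - 9465) + 9525) + 24899) - 17157 = ((-18063 + 9525) + 24899) - 17157 = (-8538 + 24899) - 17157 = 16361 - 17157 = -796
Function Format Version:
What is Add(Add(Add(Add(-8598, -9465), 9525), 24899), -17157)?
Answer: -796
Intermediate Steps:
Add(Add(Add(Add(-8598, -9465), 9525), 24899), -17157) = Add(Add(Add(-18063, 9525), 24899), -17157) = Add(Add(-8538, 24899), -17157) = Add(16361, -17157) = -796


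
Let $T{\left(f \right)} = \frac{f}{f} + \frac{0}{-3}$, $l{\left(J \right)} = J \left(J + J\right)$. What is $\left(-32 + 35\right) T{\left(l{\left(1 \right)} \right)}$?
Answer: $3$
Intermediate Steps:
$l{\left(J \right)} = 2 J^{2}$ ($l{\left(J \right)} = J 2 J = 2 J^{2}$)
$T{\left(f \right)} = 1$ ($T{\left(f \right)} = 1 + 0 \left(- \frac{1}{3}\right) = 1 + 0 = 1$)
$\left(-32 + 35\right) T{\left(l{\left(1 \right)} \right)} = \left(-32 + 35\right) 1 = 3 \cdot 1 = 3$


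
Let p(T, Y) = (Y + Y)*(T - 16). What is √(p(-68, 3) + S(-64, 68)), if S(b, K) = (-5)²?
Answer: I*√479 ≈ 21.886*I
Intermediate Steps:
S(b, K) = 25
p(T, Y) = 2*Y*(-16 + T) (p(T, Y) = (2*Y)*(-16 + T) = 2*Y*(-16 + T))
√(p(-68, 3) + S(-64, 68)) = √(2*3*(-16 - 68) + 25) = √(2*3*(-84) + 25) = √(-504 + 25) = √(-479) = I*√479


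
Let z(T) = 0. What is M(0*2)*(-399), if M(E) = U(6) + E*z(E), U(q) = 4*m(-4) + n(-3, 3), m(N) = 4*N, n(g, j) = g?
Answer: 26733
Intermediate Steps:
U(q) = -67 (U(q) = 4*(4*(-4)) - 3 = 4*(-16) - 3 = -64 - 3 = -67)
M(E) = -67 (M(E) = -67 + E*0 = -67 + 0 = -67)
M(0*2)*(-399) = -67*(-399) = 26733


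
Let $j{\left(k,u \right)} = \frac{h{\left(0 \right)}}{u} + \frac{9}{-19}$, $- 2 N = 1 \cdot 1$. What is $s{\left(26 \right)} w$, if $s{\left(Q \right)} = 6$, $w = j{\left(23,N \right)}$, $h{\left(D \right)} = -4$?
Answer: $\frac{858}{19} \approx 45.158$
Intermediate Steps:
$N = - \frac{1}{2}$ ($N = - \frac{1 \cdot 1}{2} = \left(- \frac{1}{2}\right) 1 = - \frac{1}{2} \approx -0.5$)
$j{\left(k,u \right)} = - \frac{9}{19} - \frac{4}{u}$ ($j{\left(k,u \right)} = - \frac{4}{u} + \frac{9}{-19} = - \frac{4}{u} + 9 \left(- \frac{1}{19}\right) = - \frac{4}{u} - \frac{9}{19} = - \frac{9}{19} - \frac{4}{u}$)
$w = \frac{143}{19}$ ($w = - \frac{9}{19} - \frac{4}{- \frac{1}{2}} = - \frac{9}{19} - -8 = - \frac{9}{19} + 8 = \frac{143}{19} \approx 7.5263$)
$s{\left(26 \right)} w = 6 \cdot \frac{143}{19} = \frac{858}{19}$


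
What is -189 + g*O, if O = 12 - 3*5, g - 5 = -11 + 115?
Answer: -516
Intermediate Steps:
g = 109 (g = 5 + (-11 + 115) = 5 + 104 = 109)
O = -3 (O = 12 - 15 = -3)
-189 + g*O = -189 + 109*(-3) = -189 - 327 = -516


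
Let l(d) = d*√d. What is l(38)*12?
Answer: 456*√38 ≈ 2811.0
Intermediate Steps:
l(d) = d^(3/2)
l(38)*12 = 38^(3/2)*12 = (38*√38)*12 = 456*√38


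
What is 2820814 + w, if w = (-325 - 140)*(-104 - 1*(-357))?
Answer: 2703169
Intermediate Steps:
w = -117645 (w = -465*(-104 + 357) = -465*253 = -117645)
2820814 + w = 2820814 - 117645 = 2703169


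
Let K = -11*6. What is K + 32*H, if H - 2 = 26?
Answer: 830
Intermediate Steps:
H = 28 (H = 2 + 26 = 28)
K = -66
K + 32*H = -66 + 32*28 = -66 + 896 = 830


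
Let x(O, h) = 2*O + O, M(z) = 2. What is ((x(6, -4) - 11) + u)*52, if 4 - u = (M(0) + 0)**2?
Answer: 364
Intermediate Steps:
x(O, h) = 3*O
u = 0 (u = 4 - (2 + 0)**2 = 4 - 1*2**2 = 4 - 1*4 = 4 - 4 = 0)
((x(6, -4) - 11) + u)*52 = ((3*6 - 11) + 0)*52 = ((18 - 11) + 0)*52 = (7 + 0)*52 = 7*52 = 364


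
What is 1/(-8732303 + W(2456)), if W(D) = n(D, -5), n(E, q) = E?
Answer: -1/8729847 ≈ -1.1455e-7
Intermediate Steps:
W(D) = D
1/(-8732303 + W(2456)) = 1/(-8732303 + 2456) = 1/(-8729847) = -1/8729847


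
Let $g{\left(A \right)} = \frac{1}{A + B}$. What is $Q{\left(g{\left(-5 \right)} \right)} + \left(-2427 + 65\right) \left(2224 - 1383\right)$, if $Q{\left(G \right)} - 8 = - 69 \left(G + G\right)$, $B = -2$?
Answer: $- \frac{13904900}{7} \approx -1.9864 \cdot 10^{6}$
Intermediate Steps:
$g{\left(A \right)} = \frac{1}{-2 + A}$ ($g{\left(A \right)} = \frac{1}{A - 2} = \frac{1}{-2 + A}$)
$Q{\left(G \right)} = 8 - 138 G$ ($Q{\left(G \right)} = 8 - 69 \left(G + G\right) = 8 - 69 \cdot 2 G = 8 - 138 G$)
$Q{\left(g{\left(-5 \right)} \right)} + \left(-2427 + 65\right) \left(2224 - 1383\right) = \left(8 - \frac{138}{-2 - 5}\right) + \left(-2427 + 65\right) \left(2224 - 1383\right) = \left(8 - \frac{138}{-7}\right) - 1986442 = \left(8 - - \frac{138}{7}\right) - 1986442 = \left(8 + \frac{138}{7}\right) - 1986442 = \frac{194}{7} - 1986442 = - \frac{13904900}{7}$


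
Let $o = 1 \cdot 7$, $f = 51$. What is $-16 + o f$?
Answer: $341$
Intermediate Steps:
$o = 7$
$-16 + o f = -16 + 7 \cdot 51 = -16 + 357 = 341$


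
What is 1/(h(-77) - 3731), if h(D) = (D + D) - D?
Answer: -1/3808 ≈ -0.00026261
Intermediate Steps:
h(D) = D (h(D) = 2*D - D = D)
1/(h(-77) - 3731) = 1/(-77 - 3731) = 1/(-3808) = -1/3808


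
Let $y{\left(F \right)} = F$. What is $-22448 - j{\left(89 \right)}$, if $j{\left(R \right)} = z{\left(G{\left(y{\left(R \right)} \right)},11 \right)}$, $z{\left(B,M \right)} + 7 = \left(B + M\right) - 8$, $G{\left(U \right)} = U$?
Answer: $-22533$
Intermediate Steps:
$z{\left(B,M \right)} = -15 + B + M$ ($z{\left(B,M \right)} = -7 - \left(8 - B - M\right) = -7 + \left(-8 + B + M\right) = -15 + B + M$)
$j{\left(R \right)} = -4 + R$ ($j{\left(R \right)} = -15 + R + 11 = -4 + R$)
$-22448 - j{\left(89 \right)} = -22448 - \left(-4 + 89\right) = -22448 - 85 = -22533$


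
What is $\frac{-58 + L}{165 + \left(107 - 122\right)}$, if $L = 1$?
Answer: $- \frac{19}{50} \approx -0.38$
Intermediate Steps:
$\frac{-58 + L}{165 + \left(107 - 122\right)} = \frac{-58 + 1}{165 + \left(107 - 122\right)} = - \frac{57}{165 + \left(107 - 122\right)} = - \frac{57}{165 - 15} = - \frac{57}{150} = \left(-57\right) \frac{1}{150} = - \frac{19}{50}$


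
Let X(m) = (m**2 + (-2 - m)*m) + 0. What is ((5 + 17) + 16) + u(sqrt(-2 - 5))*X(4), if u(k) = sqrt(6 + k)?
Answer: 38 - 8*sqrt(6 + I*sqrt(7)) ≈ 17.954 - 4.2235*I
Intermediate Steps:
X(m) = m**2 + m*(-2 - m) (X(m) = (m**2 + m*(-2 - m)) + 0 = m**2 + m*(-2 - m))
((5 + 17) + 16) + u(sqrt(-2 - 5))*X(4) = ((5 + 17) + 16) + sqrt(6 + sqrt(-2 - 5))*(-2*4) = (22 + 16) + sqrt(6 + sqrt(-7))*(-8) = 38 + sqrt(6 + I*sqrt(7))*(-8) = 38 - 8*sqrt(6 + I*sqrt(7))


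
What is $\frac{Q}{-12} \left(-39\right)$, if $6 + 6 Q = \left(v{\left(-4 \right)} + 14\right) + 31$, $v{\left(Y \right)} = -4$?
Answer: $\frac{455}{24} \approx 18.958$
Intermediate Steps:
$Q = \frac{35}{6}$ ($Q = -1 + \frac{\left(-4 + 14\right) + 31}{6} = -1 + \frac{10 + 31}{6} = -1 + \frac{1}{6} \cdot 41 = -1 + \frac{41}{6} = \frac{35}{6} \approx 5.8333$)
$\frac{Q}{-12} \left(-39\right) = \frac{1}{-12} \cdot \frac{35}{6} \left(-39\right) = \left(- \frac{1}{12}\right) \frac{35}{6} \left(-39\right) = \left(- \frac{35}{72}\right) \left(-39\right) = \frac{455}{24}$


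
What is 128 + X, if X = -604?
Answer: -476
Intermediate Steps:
128 + X = 128 - 604 = -476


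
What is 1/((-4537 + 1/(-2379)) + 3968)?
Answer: -2379/1353652 ≈ -0.0017575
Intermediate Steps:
1/((-4537 + 1/(-2379)) + 3968) = 1/((-4537 - 1/2379) + 3968) = 1/(-10793524/2379 + 3968) = 1/(-1353652/2379) = -2379/1353652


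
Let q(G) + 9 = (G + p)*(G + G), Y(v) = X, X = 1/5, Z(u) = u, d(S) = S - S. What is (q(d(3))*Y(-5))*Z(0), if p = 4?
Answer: 0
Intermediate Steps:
d(S) = 0
X = ⅕ ≈ 0.20000
Y(v) = ⅕
q(G) = -9 + 2*G*(4 + G) (q(G) = -9 + (G + 4)*(G + G) = -9 + (4 + G)*(2*G) = -9 + 2*G*(4 + G))
(q(d(3))*Y(-5))*Z(0) = ((-9 + 2*0² + 8*0)*(⅕))*0 = ((-9 + 2*0 + 0)*(⅕))*0 = ((-9 + 0 + 0)*(⅕))*0 = -9*⅕*0 = -9/5*0 = 0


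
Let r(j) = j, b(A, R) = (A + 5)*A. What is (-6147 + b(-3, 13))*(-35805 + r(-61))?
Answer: 220683498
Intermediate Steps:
b(A, R) = A*(5 + A) (b(A, R) = (5 + A)*A = A*(5 + A))
(-6147 + b(-3, 13))*(-35805 + r(-61)) = (-6147 - 3*(5 - 3))*(-35805 - 61) = (-6147 - 3*2)*(-35866) = (-6147 - 6)*(-35866) = -6153*(-35866) = 220683498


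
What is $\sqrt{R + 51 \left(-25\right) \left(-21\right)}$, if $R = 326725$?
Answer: $10 \sqrt{3535} \approx 594.56$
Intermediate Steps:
$\sqrt{R + 51 \left(-25\right) \left(-21\right)} = \sqrt{326725 + 51 \left(-25\right) \left(-21\right)} = \sqrt{326725 - -26775} = \sqrt{326725 + 26775} = \sqrt{353500} = 10 \sqrt{3535}$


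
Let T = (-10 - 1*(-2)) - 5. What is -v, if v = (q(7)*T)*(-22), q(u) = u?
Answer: -2002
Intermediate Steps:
T = -13 (T = (-10 + 2) - 5 = -8 - 5 = -13)
v = 2002 (v = (7*(-13))*(-22) = -91*(-22) = 2002)
-v = -1*2002 = -2002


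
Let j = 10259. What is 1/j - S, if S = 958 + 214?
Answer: -12023547/10259 ≈ -1172.0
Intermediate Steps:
S = 1172
1/j - S = 1/10259 - 1*1172 = 1/10259 - 1172 = -12023547/10259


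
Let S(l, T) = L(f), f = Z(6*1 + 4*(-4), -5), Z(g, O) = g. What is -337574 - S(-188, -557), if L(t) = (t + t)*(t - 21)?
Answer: -338194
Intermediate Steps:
f = -10 (f = 6*1 + 4*(-4) = 6 - 16 = -10)
L(t) = 2*t*(-21 + t) (L(t) = (2*t)*(-21 + t) = 2*t*(-21 + t))
S(l, T) = 620 (S(l, T) = 2*(-10)*(-21 - 10) = 2*(-10)*(-31) = 620)
-337574 - S(-188, -557) = -337574 - 1*620 = -337574 - 620 = -338194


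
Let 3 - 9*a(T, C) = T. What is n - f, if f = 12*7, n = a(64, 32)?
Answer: -817/9 ≈ -90.778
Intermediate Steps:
a(T, C) = ⅓ - T/9
n = -61/9 (n = ⅓ - ⅑*64 = ⅓ - 64/9 = -61/9 ≈ -6.7778)
f = 84
n - f = -61/9 - 1*84 = -61/9 - 84 = -817/9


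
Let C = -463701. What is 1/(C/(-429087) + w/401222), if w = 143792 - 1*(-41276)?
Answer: 28693190719/44242885923 ≈ 0.64854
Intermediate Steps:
w = 185068 (w = 143792 + 41276 = 185068)
1/(C/(-429087) + w/401222) = 1/(-463701/(-429087) + 185068/401222) = 1/(-463701*(-1/429087) + 185068*(1/401222)) = 1/(154567/143029 + 92534/200611) = 1/(44242885923/28693190719) = 28693190719/44242885923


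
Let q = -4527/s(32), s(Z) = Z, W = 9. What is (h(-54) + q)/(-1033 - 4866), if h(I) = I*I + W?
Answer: -89073/188768 ≈ -0.47186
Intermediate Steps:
h(I) = 9 + I² (h(I) = I*I + 9 = I² + 9 = 9 + I²)
q = -4527/32 ≈ -141.47
(h(-54) + q)/(-1033 - 4866) = ((9 + (-54)²) - 4527/32)/(-1033 - 4866) = ((9 + 2916) - 4527/32)/(-5899) = (2925 - 4527/32)*(-1/5899) = (89073/32)*(-1/5899) = -89073/188768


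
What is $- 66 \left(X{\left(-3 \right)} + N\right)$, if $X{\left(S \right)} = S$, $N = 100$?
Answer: $-6402$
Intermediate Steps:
$- 66 \left(X{\left(-3 \right)} + N\right) = - 66 \left(-3 + 100\right) = \left(-66\right) 97 = -6402$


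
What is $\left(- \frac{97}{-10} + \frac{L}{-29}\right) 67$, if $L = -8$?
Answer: $\frac{193831}{290} \approx 668.38$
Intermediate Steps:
$\left(- \frac{97}{-10} + \frac{L}{-29}\right) 67 = \left(- \frac{97}{-10} - \frac{8}{-29}\right) 67 = \left(\left(-97\right) \left(- \frac{1}{10}\right) - - \frac{8}{29}\right) 67 = \left(\frac{97}{10} + \frac{8}{29}\right) 67 = \frac{2893}{290} \cdot 67 = \frac{193831}{290}$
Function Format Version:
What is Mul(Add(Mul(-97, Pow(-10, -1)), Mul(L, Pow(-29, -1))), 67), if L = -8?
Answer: Rational(193831, 290) ≈ 668.38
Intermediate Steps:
Mul(Add(Mul(-97, Pow(-10, -1)), Mul(L, Pow(-29, -1))), 67) = Mul(Add(Mul(-97, Pow(-10, -1)), Mul(-8, Pow(-29, -1))), 67) = Mul(Add(Mul(-97, Rational(-1, 10)), Mul(-8, Rational(-1, 29))), 67) = Mul(Add(Rational(97, 10), Rational(8, 29)), 67) = Mul(Rational(2893, 290), 67) = Rational(193831, 290)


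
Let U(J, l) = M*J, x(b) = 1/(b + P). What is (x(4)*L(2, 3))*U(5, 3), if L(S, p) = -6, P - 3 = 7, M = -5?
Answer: 75/7 ≈ 10.714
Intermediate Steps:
P = 10 (P = 3 + 7 = 10)
x(b) = 1/(10 + b) (x(b) = 1/(b + 10) = 1/(10 + b))
U(J, l) = -5*J
(x(4)*L(2, 3))*U(5, 3) = (-6/(10 + 4))*(-5*5) = (-6/14)*(-25) = ((1/14)*(-6))*(-25) = -3/7*(-25) = 75/7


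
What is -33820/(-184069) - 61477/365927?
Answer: 1059641227/67355816963 ≈ 0.015732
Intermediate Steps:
-33820/(-184069) - 61477/365927 = -33820*(-1/184069) - 61477*1/365927 = 33820/184069 - 61477/365927 = 1059641227/67355816963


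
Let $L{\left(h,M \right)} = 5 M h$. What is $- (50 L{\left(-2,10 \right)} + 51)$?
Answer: $4949$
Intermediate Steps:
$L{\left(h,M \right)} = 5 M h$
$- (50 L{\left(-2,10 \right)} + 51) = - (50 \cdot 5 \cdot 10 \left(-2\right) + 51) = - (50 \left(-100\right) + 51) = - (-5000 + 51) = \left(-1\right) \left(-4949\right) = 4949$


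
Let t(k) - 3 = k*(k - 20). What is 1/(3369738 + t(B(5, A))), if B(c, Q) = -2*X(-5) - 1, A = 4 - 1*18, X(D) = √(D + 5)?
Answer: 1/3369762 ≈ 2.9676e-7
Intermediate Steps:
X(D) = √(5 + D)
A = -14 (A = 4 - 18 = -14)
B(c, Q) = -1 (B(c, Q) = -2*√(5 - 5) - 1 = -2*√0 - 1 = -2*0 - 1 = 0 - 1 = -1)
t(k) = 3 + k*(-20 + k) (t(k) = 3 + k*(k - 20) = 3 + k*(-20 + k))
1/(3369738 + t(B(5, A))) = 1/(3369738 + (3 + (-1)² - 20*(-1))) = 1/(3369738 + (3 + 1 + 20)) = 1/(3369738 + 24) = 1/3369762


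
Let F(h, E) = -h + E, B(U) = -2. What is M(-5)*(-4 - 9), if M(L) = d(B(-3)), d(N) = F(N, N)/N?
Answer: 0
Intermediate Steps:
F(h, E) = E - h
d(N) = 0 (d(N) = (N - N)/N = 0/N = 0)
M(L) = 0
M(-5)*(-4 - 9) = 0*(-4 - 9) = 0*(-13) = 0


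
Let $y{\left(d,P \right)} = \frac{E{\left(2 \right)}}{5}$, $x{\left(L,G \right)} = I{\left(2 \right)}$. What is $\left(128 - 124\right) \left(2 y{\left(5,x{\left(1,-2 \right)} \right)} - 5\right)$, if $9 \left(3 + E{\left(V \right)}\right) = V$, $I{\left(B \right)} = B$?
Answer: $- \frac{220}{9} \approx -24.444$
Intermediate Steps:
$E{\left(V \right)} = -3 + \frac{V}{9}$
$x{\left(L,G \right)} = 2$
$y{\left(d,P \right)} = - \frac{5}{9}$ ($y{\left(d,P \right)} = \frac{-3 + \frac{1}{9} \cdot 2}{5} = \left(-3 + \frac{2}{9}\right) \frac{1}{5} = \left(- \frac{25}{9}\right) \frac{1}{5} = - \frac{5}{9}$)
$\left(128 - 124\right) \left(2 y{\left(5,x{\left(1,-2 \right)} \right)} - 5\right) = \left(128 - 124\right) \left(2 \left(- \frac{5}{9}\right) - 5\right) = 4 \left(- \frac{10}{9} - 5\right) = 4 \left(- \frac{55}{9}\right) = - \frac{220}{9}$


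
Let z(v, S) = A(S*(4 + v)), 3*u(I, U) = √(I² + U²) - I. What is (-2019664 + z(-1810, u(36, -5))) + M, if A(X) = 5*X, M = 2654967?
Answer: 743663 - 3010*√1321 ≈ 6.3426e+5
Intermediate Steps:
u(I, U) = -I/3 + √(I² + U²)/3 (u(I, U) = (√(I² + U²) - I)/3 = -I/3 + √(I² + U²)/3)
z(v, S) = 5*S*(4 + v) (z(v, S) = 5*(S*(4 + v)) = 5*S*(4 + v))
(-2019664 + z(-1810, u(36, -5))) + M = (-2019664 + 5*(-⅓*36 + √(36² + (-5)²)/3)*(4 - 1810)) + 2654967 = (-2019664 + 5*(-12 + √(1296 + 25)/3)*(-1806)) + 2654967 = (-2019664 + 5*(-12 + √1321/3)*(-1806)) + 2654967 = (-2019664 + (108360 - 3010*√1321)) + 2654967 = (-1911304 - 3010*√1321) + 2654967 = 743663 - 3010*√1321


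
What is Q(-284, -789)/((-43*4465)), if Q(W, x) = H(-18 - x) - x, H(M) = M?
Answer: -312/38399 ≈ -0.0081252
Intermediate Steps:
Q(W, x) = -18 - 2*x (Q(W, x) = (-18 - x) - x = -18 - 2*x)
Q(-284, -789)/((-43*4465)) = (-18 - 2*(-789))/((-43*4465)) = (-18 + 1578)/(-191995) = 1560*(-1/191995) = -312/38399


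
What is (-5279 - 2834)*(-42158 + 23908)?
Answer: 148062250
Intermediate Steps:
(-5279 - 2834)*(-42158 + 23908) = -8113*(-18250) = 148062250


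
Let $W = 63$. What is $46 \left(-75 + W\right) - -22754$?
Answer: $22202$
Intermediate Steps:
$46 \left(-75 + W\right) - -22754 = 46 \left(-75 + 63\right) - -22754 = 46 \left(-12\right) + 22754 = -552 + 22754 = 22202$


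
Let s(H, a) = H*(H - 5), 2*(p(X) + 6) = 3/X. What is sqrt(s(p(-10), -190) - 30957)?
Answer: 3*I*sqrt(1372819)/20 ≈ 175.75*I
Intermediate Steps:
p(X) = -6 + 3/(2*X) (p(X) = -6 + (3/X)/2 = -6 + 3/(2*X))
s(H, a) = H*(-5 + H)
sqrt(s(p(-10), -190) - 30957) = sqrt((-6 + (3/2)/(-10))*(-5 + (-6 + (3/2)/(-10))) - 30957) = sqrt((-6 + (3/2)*(-1/10))*(-5 + (-6 + (3/2)*(-1/10))) - 30957) = sqrt((-6 - 3/20)*(-5 + (-6 - 3/20)) - 30957) = sqrt(-123*(-5 - 123/20)/20 - 30957) = sqrt(-123/20*(-223/20) - 30957) = sqrt(27429/400 - 30957) = sqrt(-12355371/400) = 3*I*sqrt(1372819)/20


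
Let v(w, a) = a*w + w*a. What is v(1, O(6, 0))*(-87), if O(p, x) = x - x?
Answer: 0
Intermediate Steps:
O(p, x) = 0
v(w, a) = 2*a*w (v(w, a) = a*w + a*w = 2*a*w)
v(1, O(6, 0))*(-87) = (2*0*1)*(-87) = 0*(-87) = 0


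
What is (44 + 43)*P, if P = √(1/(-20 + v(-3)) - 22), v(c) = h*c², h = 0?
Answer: 1827*I*√5/10 ≈ 408.53*I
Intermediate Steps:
v(c) = 0 (v(c) = 0*c² = 0)
P = 21*I*√5/10 (P = √(1/(-20 + 0) - 22) = √(1/(-20) - 22) = √(-1/20 - 22) = √(-441/20) = 21*I*√5/10 ≈ 4.6957*I)
(44 + 43)*P = (44 + 43)*(21*I*√5/10) = 87*(21*I*√5/10) = 1827*I*√5/10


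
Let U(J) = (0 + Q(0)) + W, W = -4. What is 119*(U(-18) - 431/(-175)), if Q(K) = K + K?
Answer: -4573/25 ≈ -182.92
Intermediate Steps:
Q(K) = 2*K
U(J) = -4 (U(J) = (0 + 2*0) - 4 = (0 + 0) - 4 = 0 - 4 = -4)
119*(U(-18) - 431/(-175)) = 119*(-4 - 431/(-175)) = 119*(-4 - 431*(-1/175)) = 119*(-4 + 431/175) = 119*(-269/175) = -4573/25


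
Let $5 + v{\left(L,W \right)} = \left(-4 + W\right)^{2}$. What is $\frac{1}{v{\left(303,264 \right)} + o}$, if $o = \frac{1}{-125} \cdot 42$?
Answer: $\frac{125}{8449333} \approx 1.4794 \cdot 10^{-5}$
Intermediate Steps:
$v{\left(L,W \right)} = -5 + \left(-4 + W\right)^{2}$
$o = - \frac{42}{125}$ ($o = \left(- \frac{1}{125}\right) 42 = - \frac{42}{125} \approx -0.336$)
$\frac{1}{v{\left(303,264 \right)} + o} = \frac{1}{\left(-5 + \left(-4 + 264\right)^{2}\right) - \frac{42}{125}} = \frac{1}{\left(-5 + 260^{2}\right) - \frac{42}{125}} = \frac{1}{\left(-5 + 67600\right) - \frac{42}{125}} = \frac{1}{67595 - \frac{42}{125}} = \frac{1}{\frac{8449333}{125}} = \frac{125}{8449333}$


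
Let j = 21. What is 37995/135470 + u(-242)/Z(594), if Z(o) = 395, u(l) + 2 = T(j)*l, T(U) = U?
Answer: -134744291/10702130 ≈ -12.590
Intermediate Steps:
u(l) = -2 + 21*l
37995/135470 + u(-242)/Z(594) = 37995/135470 + (-2 + 21*(-242))/395 = 37995*(1/135470) + (-2 - 5082)*(1/395) = 7599/27094 - 5084*1/395 = 7599/27094 - 5084/395 = -134744291/10702130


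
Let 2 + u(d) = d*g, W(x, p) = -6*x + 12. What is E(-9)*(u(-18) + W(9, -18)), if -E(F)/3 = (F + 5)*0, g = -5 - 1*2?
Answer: 0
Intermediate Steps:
g = -7 (g = -5 - 2 = -7)
W(x, p) = 12 - 6*x
E(F) = 0 (E(F) = -3*(F + 5)*0 = -3*(5 + F)*0 = -3*0 = 0)
u(d) = -2 - 7*d (u(d) = -2 + d*(-7) = -2 - 7*d)
E(-9)*(u(-18) + W(9, -18)) = 0*((-2 - 7*(-18)) + (12 - 6*9)) = 0*((-2 + 126) + (12 - 54)) = 0*(124 - 42) = 0*82 = 0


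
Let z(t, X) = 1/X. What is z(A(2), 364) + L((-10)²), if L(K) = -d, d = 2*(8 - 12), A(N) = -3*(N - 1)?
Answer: 2913/364 ≈ 8.0027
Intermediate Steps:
A(N) = 3 - 3*N (A(N) = -3*(-1 + N) = 3 - 3*N)
d = -8 (d = 2*(-4) = -8)
L(K) = 8 (L(K) = -1*(-8) = 8)
z(A(2), 364) + L((-10)²) = 1/364 + 8 = 2913/364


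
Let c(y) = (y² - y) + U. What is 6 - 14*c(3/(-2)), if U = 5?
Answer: -233/2 ≈ -116.50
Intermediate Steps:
c(y) = 5 + y² - y (c(y) = (y² - y) + 5 = 5 + y² - y)
6 - 14*c(3/(-2)) = 6 - 14*(5 + (3/(-2))² - 3/(-2)) = 6 - 14*(5 + (3*(-½))² - 3*(-1)/2) = 6 - 14*(5 + (-3/2)² - 1*(-3/2)) = 6 - 14*(5 + 9/4 + 3/2) = 6 - 14*35/4 = 6 - 245/2 = -233/2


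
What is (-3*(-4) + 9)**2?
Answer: 441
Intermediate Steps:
(-3*(-4) + 9)**2 = (12 + 9)**2 = 21**2 = 441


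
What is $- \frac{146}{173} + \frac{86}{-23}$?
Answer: $- \frac{18236}{3979} \approx -4.5831$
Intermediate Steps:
$- \frac{146}{173} + \frac{86}{-23} = \left(-146\right) \frac{1}{173} + 86 \left(- \frac{1}{23}\right) = - \frac{146}{173} - \frac{86}{23} = - \frac{18236}{3979}$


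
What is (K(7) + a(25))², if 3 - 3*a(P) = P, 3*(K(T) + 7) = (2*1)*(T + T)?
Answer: 25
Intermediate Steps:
K(T) = -7 + 4*T/3 (K(T) = -7 + ((2*1)*(T + T))/3 = -7 + (2*(2*T))/3 = -7 + (4*T)/3 = -7 + 4*T/3)
a(P) = 1 - P/3
(K(7) + a(25))² = ((-7 + (4/3)*7) + (1 - ⅓*25))² = ((-7 + 28/3) + (1 - 25/3))² = (7/3 - 22/3)² = (-5)² = 25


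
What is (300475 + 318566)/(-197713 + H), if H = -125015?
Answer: -206347/107576 ≈ -1.9181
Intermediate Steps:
(300475 + 318566)/(-197713 + H) = (300475 + 318566)/(-197713 - 125015) = 619041/(-322728) = 619041*(-1/322728) = -206347/107576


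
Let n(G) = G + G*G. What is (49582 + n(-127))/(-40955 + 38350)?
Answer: -65584/2605 ≈ -25.176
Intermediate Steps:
n(G) = G + G²
(49582 + n(-127))/(-40955 + 38350) = (49582 - 127*(1 - 127))/(-40955 + 38350) = (49582 - 127*(-126))/(-2605) = (49582 + 16002)*(-1/2605) = 65584*(-1/2605) = -65584/2605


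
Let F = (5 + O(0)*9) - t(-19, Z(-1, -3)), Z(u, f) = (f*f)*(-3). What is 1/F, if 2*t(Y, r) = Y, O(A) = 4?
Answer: 2/101 ≈ 0.019802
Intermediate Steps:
Z(u, f) = -3*f**2 (Z(u, f) = f**2*(-3) = -3*f**2)
t(Y, r) = Y/2
F = 101/2 (F = (5 + 4*9) - (-19)/2 = (5 + 36) - 1*(-19/2) = 41 + 19/2 = 101/2 ≈ 50.500)
1/F = 1/(101/2) = 2/101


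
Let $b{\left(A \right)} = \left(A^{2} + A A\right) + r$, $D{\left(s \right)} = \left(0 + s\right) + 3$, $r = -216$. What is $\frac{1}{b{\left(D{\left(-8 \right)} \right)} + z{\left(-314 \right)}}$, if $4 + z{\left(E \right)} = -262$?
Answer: $- \frac{1}{432} \approx -0.0023148$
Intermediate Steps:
$D{\left(s \right)} = 3 + s$ ($D{\left(s \right)} = s + 3 = 3 + s$)
$b{\left(A \right)} = -216 + 2 A^{2}$ ($b{\left(A \right)} = \left(A^{2} + A A\right) - 216 = \left(A^{2} + A^{2}\right) - 216 = 2 A^{2} - 216 = -216 + 2 A^{2}$)
$z{\left(E \right)} = -266$ ($z{\left(E \right)} = -4 - 262 = -266$)
$\frac{1}{b{\left(D{\left(-8 \right)} \right)} + z{\left(-314 \right)}} = \frac{1}{\left(-216 + 2 \left(3 - 8\right)^{2}\right) - 266} = \frac{1}{\left(-216 + 2 \left(-5\right)^{2}\right) - 266} = \frac{1}{\left(-216 + 2 \cdot 25\right) - 266} = \frac{1}{\left(-216 + 50\right) - 266} = \frac{1}{-166 - 266} = \frac{1}{-432} = - \frac{1}{432}$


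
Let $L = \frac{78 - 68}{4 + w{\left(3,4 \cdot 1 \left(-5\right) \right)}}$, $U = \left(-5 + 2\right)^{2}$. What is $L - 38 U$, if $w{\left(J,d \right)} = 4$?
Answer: $- \frac{1363}{4} \approx -340.75$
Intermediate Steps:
$U = 9$ ($U = \left(-3\right)^{2} = 9$)
$L = \frac{5}{4}$ ($L = \frac{78 - 68}{4 + 4} = \frac{10}{8} = 10 \cdot \frac{1}{8} = \frac{5}{4} \approx 1.25$)
$L - 38 U = \frac{5}{4} - 342 = - \frac{1363}{4}$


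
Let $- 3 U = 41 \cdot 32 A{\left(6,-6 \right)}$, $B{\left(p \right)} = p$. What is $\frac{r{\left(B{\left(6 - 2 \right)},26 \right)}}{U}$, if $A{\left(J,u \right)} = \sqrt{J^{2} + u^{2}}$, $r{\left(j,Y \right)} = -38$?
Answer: $\frac{19 \sqrt{2}}{2624} \approx 0.01024$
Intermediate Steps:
$U = - 2624 \sqrt{2}$ ($U = - \frac{41 \cdot 32 \sqrt{6^{2} + \left(-6\right)^{2}}}{3} = - \frac{1312 \sqrt{36 + 36}}{3} = - \frac{1312 \sqrt{72}}{3} = - \frac{1312 \cdot 6 \sqrt{2}}{3} = - \frac{7872 \sqrt{2}}{3} = - 2624 \sqrt{2} \approx -3710.9$)
$\frac{r{\left(B{\left(6 - 2 \right)},26 \right)}}{U} = - \frac{38}{\left(-2624\right) \sqrt{2}} = - 38 \left(- \frac{\sqrt{2}}{5248}\right) = \frac{19 \sqrt{2}}{2624}$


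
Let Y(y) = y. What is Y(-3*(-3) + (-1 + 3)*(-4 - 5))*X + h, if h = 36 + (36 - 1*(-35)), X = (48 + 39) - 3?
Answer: -649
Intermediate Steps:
X = 84 (X = 87 - 3 = 84)
h = 107 (h = 36 + (36 + 35) = 36 + 71 = 107)
Y(-3*(-3) + (-1 + 3)*(-4 - 5))*X + h = (-3*(-3) + (-1 + 3)*(-4 - 5))*84 + 107 = (9 + 2*(-9))*84 + 107 = (9 - 18)*84 + 107 = -9*84 + 107 = -756 + 107 = -649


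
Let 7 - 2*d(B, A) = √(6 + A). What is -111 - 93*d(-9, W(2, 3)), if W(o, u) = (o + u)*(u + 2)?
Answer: -873/2 + 93*√31/2 ≈ -177.60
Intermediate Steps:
W(o, u) = (2 + u)*(o + u) (W(o, u) = (o + u)*(2 + u) = (2 + u)*(o + u))
d(B, A) = 7/2 - √(6 + A)/2
-111 - 93*d(-9, W(2, 3)) = -111 - 93*(7/2 - √(6 + (3² + 2*2 + 2*3 + 2*3))/2) = -111 - 93*(7/2 - √(6 + (9 + 4 + 6 + 6))/2) = -111 - 93*(7/2 - √(6 + 25)/2) = -111 - 93*(7/2 - √31/2) = -111 + (-651/2 + 93*√31/2) = -873/2 + 93*√31/2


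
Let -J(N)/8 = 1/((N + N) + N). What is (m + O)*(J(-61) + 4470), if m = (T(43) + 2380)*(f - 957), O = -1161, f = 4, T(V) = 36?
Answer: -1884393626962/183 ≈ -1.0297e+10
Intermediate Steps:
J(N) = -8/(3*N) (J(N) = -8/((N + N) + N) = -8/(2*N + N) = -8*1/(3*N) = -8/(3*N))
m = -2302448 (m = (36 + 2380)*(4 - 957) = 2416*(-953) = -2302448)
(m + O)*(J(-61) + 4470) = (-2302448 - 1161)*(-8/3/(-61) + 4470) = -2303609*(-8/3*(-1/61) + 4470) = -2303609*(8/183 + 4470) = -2303609*818018/183 = -1884393626962/183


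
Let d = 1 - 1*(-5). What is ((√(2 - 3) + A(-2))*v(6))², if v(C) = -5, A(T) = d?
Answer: 875 + 300*I ≈ 875.0 + 300.0*I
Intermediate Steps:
d = 6 (d = 1 + 5 = 6)
A(T) = 6
((√(2 - 3) + A(-2))*v(6))² = ((√(2 - 3) + 6)*(-5))² = ((√(-1) + 6)*(-5))² = ((I + 6)*(-5))² = ((6 + I)*(-5))² = (-30 - 5*I)²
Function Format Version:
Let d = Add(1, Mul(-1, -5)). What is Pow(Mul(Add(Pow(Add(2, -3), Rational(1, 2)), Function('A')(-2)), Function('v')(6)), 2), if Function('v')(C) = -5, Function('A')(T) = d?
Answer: Add(875, Mul(300, I)) ≈ Add(875.00, Mul(300.00, I))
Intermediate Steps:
d = 6 (d = Add(1, 5) = 6)
Function('A')(T) = 6
Pow(Mul(Add(Pow(Add(2, -3), Rational(1, 2)), Function('A')(-2)), Function('v')(6)), 2) = Pow(Mul(Add(Pow(Add(2, -3), Rational(1, 2)), 6), -5), 2) = Pow(Mul(Add(Pow(-1, Rational(1, 2)), 6), -5), 2) = Pow(Mul(Add(I, 6), -5), 2) = Pow(Mul(Add(6, I), -5), 2) = Pow(Add(-30, Mul(-5, I)), 2)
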